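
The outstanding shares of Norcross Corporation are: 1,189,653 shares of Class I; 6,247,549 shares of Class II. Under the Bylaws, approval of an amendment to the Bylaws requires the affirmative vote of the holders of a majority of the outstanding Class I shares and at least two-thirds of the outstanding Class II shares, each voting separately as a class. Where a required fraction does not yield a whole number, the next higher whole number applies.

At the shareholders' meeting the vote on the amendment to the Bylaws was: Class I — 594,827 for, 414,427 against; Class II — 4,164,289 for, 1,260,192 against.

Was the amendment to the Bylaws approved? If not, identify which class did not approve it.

Class I: a majority of 1189653 is 594827; 594,827 required, 594,827 in favor — approved.
Class II: 2/3 of 6247549 = 4165032.67, rounded up to 4165033; 4,165,033 required, 4,164,289 in favor — not approved.

Not approved — the Class II shares did not give the required vote.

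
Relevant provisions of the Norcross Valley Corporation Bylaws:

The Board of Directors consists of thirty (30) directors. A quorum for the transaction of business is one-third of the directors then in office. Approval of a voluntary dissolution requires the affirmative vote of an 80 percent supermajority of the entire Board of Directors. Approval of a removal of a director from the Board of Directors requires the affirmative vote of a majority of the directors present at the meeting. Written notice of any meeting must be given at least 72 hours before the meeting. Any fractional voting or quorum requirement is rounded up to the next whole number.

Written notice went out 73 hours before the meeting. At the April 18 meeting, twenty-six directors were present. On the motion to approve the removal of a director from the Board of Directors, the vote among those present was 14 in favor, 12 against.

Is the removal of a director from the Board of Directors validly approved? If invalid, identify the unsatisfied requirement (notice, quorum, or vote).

Valid — all requirements satisfied.

Notice: 73 hours given; 72 required (73 ≥ 72). Satisfied.
Quorum: 26 present; quorum is 10. Satisfied.
Vote: the removal of a director from the Board of Directors requires a majority of the directors present (26). A majority of 26 is 14, so 14 affirmative votes are needed; 14 voted in favor. Satisfied.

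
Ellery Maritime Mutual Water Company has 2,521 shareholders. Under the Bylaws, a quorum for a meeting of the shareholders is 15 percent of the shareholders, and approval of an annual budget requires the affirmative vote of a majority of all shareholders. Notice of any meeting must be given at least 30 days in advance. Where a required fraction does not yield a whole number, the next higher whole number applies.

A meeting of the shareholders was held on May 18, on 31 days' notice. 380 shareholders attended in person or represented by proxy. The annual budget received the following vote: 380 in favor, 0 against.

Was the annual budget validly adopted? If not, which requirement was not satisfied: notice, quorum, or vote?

Notice: 31 days given; 30 required. Satisfied.
Quorum: 15% of 2,521 = 378.15, rounded up to 379; 380 present. Satisfied.
Vote: requires a majority of all shareholders (2,521); a majority of 2521 is 1261, so 1,261 needed; 380 in favor. Not satisfied.

Invalid — vote requirement not satisfied.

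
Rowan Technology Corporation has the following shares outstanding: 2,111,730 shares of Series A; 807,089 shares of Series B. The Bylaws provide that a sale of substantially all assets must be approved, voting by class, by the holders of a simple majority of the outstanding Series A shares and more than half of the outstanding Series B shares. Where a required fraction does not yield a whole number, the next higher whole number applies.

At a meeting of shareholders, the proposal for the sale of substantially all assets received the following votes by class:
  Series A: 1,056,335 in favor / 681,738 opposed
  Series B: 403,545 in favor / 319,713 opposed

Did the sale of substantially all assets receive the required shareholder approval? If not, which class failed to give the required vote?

Approved — every class gave the required vote.

Series A: a majority of 2111730 is 1055866; 1,055,866 required, 1,056,335 in favor — approved.
Series B: a majority of 807089 is 403545; 403,545 required, 403,545 in favor — approved.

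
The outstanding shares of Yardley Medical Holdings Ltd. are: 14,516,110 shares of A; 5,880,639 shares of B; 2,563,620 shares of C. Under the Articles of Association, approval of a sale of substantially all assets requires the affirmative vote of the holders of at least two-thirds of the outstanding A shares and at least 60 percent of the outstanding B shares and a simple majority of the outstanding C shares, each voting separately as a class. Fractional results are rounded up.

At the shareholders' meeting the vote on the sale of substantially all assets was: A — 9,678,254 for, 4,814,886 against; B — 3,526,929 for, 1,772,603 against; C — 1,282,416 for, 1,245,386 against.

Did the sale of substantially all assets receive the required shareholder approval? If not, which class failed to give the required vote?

Not approved — the B shares did not give the required vote.

A: 2/3 of 14516110 = 9677406.67, rounded up to 9677407; 9,677,407 required, 9,678,254 in favor — approved.
B: 3/5 of 5880639 = 3528383.40, rounded up to 3528384; 3,528,384 required, 3,526,929 in favor — not approved.
C: a majority of 2563620 is 1281811; 1,281,811 required, 1,282,416 in favor — approved.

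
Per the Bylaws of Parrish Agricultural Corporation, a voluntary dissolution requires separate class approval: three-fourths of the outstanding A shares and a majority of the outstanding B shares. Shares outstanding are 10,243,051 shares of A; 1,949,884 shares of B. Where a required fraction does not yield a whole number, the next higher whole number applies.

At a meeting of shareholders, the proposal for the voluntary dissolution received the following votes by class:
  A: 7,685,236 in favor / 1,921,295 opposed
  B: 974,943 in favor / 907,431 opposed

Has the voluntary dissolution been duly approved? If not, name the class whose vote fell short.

A: 3/4 of 10243051 = 7682288.25, rounded up to 7682289; 7,682,289 required, 7,685,236 in favor — approved.
B: a majority of 1949884 is 974943; 974,943 required, 974,943 in favor — approved.

Approved — every class gave the required vote.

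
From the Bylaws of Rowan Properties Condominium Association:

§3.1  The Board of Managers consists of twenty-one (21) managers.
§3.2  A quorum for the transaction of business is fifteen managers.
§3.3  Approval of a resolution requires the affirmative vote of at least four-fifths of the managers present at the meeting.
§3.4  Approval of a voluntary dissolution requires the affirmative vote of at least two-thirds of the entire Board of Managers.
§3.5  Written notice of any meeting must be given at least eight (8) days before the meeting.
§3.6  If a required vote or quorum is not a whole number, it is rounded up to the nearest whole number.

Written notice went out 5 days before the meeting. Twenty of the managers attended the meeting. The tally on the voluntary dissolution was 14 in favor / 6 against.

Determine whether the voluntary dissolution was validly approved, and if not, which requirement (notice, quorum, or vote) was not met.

Notice: 5 days given; 8 required (5 < 8). Not satisfied.
Quorum: 20 present; quorum is 15. Satisfied.
Vote: the voluntary dissolution requires two-thirds of the entire Board of Managers (21). 2/3 of 21 = 14, so 14 affirmative votes are needed; 14 voted in favor. Satisfied.

Invalid — notice requirement not satisfied.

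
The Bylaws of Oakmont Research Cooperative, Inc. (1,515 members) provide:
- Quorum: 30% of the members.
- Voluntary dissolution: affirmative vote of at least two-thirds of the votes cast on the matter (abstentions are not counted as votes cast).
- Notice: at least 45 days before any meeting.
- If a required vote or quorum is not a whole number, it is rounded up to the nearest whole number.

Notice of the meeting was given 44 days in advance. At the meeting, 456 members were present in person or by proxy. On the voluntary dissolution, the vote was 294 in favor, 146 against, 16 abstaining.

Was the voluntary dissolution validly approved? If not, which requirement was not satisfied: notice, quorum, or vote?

Invalid — notice requirement not satisfied.

Notice: 44 days given; 45 required. Not satisfied.
Quorum: 30% of 1,515 = 454.50, rounded up to 455; 456 present. Satisfied.
Vote: requires two-thirds of the votes cast (456 − 16 abstaining = 440); 2/3 of 440 = 293.33, rounded up to 294, so 294 needed; 294 in favor. Satisfied.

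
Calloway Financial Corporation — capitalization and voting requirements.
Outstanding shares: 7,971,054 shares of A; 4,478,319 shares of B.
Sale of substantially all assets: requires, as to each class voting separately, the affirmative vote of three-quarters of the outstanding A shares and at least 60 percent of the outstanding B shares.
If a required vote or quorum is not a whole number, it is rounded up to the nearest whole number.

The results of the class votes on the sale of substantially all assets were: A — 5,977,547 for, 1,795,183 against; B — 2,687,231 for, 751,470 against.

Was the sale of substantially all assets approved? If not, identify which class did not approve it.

A: 3/4 of 7971054 = 5978290.50, rounded up to 5978291; 5,978,291 required, 5,977,547 in favor — not approved.
B: 3/5 of 4478319 = 2686991.40, rounded up to 2686992; 2,686,992 required, 2,687,231 in favor — approved.

Not approved — the A shares did not give the required vote.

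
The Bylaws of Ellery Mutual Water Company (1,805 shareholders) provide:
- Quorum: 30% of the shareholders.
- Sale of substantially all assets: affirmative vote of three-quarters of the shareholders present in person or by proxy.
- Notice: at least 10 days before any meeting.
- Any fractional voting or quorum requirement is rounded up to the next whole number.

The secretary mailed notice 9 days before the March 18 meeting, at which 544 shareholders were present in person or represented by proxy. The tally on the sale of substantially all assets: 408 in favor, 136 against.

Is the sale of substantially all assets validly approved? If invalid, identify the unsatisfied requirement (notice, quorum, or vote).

Notice: 9 days given; 10 required. Not satisfied.
Quorum: 30% of 1,805 = 541.50, rounded up to 542; 544 present. Satisfied.
Vote: requires three-fourths of those present (544); 3/4 of 544 = 408, so 408 needed; 408 in favor. Satisfied.

Invalid — notice requirement not satisfied.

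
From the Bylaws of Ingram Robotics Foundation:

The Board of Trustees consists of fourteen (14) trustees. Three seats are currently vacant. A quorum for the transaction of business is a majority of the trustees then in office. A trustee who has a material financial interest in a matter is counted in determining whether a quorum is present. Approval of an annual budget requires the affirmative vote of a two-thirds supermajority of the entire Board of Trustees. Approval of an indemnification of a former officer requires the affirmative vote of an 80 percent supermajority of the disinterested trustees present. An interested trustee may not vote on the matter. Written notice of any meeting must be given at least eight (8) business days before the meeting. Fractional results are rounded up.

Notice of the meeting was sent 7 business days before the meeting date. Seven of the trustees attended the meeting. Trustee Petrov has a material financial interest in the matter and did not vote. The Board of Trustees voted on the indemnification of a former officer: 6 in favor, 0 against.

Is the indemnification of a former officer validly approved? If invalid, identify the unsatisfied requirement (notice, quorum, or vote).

Invalid — notice requirement not satisfied.

Notice: 7 business days given; 8 required (7 < 8). Not satisfied.
Quorum: 7 present (interested trustees count toward quorum); quorum is 6. Satisfied.
Vote: the indemnification of a former officer requires four-fifths of the disinterested trustees present (7 − 1 = 6). 4/5 of 6 = 4.80, rounded up to 5, so 5 affirmative votes are needed; 6 voted in favor. Satisfied.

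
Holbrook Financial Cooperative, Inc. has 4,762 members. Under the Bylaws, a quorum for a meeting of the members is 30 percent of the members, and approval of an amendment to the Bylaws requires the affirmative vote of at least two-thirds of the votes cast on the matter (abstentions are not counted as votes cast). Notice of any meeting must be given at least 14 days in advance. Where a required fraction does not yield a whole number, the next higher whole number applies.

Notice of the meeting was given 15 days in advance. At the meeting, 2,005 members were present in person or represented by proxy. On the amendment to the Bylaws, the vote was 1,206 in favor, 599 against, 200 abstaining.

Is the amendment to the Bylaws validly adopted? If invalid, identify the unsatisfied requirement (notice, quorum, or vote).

Notice: 15 days given; 14 required. Satisfied.
Quorum: 30% of 4,762 = 1,428.60, rounded up to 1,429; 2,005 present. Satisfied.
Vote: requires two-thirds of the votes cast (2,005 − 200 abstaining = 1,805); 2/3 of 1805 = 1203.33, rounded up to 1204, so 1,204 needed; 1,206 in favor. Satisfied.

Valid — all requirements satisfied.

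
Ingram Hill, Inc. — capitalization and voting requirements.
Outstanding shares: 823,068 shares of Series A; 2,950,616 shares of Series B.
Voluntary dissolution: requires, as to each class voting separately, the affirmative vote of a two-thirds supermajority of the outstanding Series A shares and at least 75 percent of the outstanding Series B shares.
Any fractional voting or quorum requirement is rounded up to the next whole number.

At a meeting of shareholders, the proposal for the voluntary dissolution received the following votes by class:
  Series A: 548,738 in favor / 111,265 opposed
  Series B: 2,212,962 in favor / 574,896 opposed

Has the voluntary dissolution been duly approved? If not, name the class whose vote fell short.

Approved — every class gave the required vote.

Series A: 2/3 of 823068 = 548712; 548,712 required, 548,738 in favor — approved.
Series B: 3/4 of 2950616 = 2212962; 2,212,962 required, 2,212,962 in favor — approved.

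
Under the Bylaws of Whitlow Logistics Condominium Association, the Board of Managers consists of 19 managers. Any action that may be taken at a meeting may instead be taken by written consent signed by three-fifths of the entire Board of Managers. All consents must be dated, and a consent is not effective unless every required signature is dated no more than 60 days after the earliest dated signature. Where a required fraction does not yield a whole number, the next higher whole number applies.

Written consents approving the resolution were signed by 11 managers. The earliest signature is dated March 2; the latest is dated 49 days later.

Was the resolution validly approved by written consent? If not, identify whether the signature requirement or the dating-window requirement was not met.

Not effective — insufficient signatures.

Signatures required: three-fifths of 19 — 3/5 of 19 = 11.40, rounded up to 12, so 12 needed; 11 signed. Insufficient.
Dating window: the latest signature is 49 days after the earliest; the limit is 60 days. Within the window.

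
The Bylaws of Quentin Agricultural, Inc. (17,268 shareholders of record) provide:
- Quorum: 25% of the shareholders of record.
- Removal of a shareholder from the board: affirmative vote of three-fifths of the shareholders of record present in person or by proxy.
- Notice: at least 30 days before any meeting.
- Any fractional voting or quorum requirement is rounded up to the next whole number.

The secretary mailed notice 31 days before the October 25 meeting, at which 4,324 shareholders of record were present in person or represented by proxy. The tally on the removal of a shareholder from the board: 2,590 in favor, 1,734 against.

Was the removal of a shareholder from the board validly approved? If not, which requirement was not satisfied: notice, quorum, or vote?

Notice: 31 days given; 30 required. Satisfied.
Quorum: 25% of 17,268 = 4,317; 4,324 present. Satisfied.
Vote: requires three-fifths of those present (4,324); 3/5 of 4324 = 2594.40, rounded up to 2595, so 2,595 needed; 2,590 in favor. Not satisfied.

Invalid — vote requirement not satisfied.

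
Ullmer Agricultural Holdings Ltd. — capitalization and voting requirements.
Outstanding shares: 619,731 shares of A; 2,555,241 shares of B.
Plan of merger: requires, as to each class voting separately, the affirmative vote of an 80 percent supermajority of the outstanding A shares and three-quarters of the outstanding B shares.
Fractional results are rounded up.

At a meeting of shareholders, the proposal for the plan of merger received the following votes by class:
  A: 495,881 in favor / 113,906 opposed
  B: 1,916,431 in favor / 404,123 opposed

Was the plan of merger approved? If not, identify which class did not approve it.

A: 4/5 of 619731 = 495784.80, rounded up to 495785; 495,785 required, 495,881 in favor — approved.
B: 3/4 of 2555241 = 1916430.75, rounded up to 1916431; 1,916,431 required, 1,916,431 in favor — approved.

Approved — every class gave the required vote.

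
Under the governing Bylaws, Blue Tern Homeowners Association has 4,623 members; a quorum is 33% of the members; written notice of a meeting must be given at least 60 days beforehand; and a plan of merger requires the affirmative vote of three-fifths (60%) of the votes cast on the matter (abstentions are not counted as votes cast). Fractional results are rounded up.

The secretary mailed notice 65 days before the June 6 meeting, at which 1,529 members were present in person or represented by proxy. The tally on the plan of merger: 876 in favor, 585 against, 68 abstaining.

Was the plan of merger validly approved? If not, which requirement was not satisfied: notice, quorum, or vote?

Invalid — vote requirement not satisfied.

Notice: 65 days given; 60 required. Satisfied.
Quorum: 33% of 4,623 = 1,525.59, rounded up to 1,526; 1,529 present. Satisfied.
Vote: requires three-fifths of the votes cast (1,529 − 68 abstaining = 1,461); 3/5 of 1461 = 876.60, rounded up to 877, so 877 needed; 876 in favor. Not satisfied.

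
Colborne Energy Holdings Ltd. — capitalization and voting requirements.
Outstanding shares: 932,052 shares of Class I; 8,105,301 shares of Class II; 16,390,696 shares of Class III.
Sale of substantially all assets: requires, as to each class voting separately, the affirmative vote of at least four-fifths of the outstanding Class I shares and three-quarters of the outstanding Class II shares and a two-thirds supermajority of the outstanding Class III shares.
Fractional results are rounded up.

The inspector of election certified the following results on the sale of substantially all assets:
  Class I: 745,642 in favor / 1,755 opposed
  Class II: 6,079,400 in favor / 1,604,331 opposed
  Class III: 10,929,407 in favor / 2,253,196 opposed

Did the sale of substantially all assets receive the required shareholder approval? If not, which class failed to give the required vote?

Class I: 4/5 of 932052 = 745641.60, rounded up to 745642; 745,642 required, 745,642 in favor — approved.
Class II: 3/4 of 8105301 = 6078975.75, rounded up to 6078976; 6,078,976 required, 6,079,400 in favor — approved.
Class III: 2/3 of 16390696 = 10927130.67, rounded up to 10927131; 10,927,131 required, 10,929,407 in favor — approved.

Approved — every class gave the required vote.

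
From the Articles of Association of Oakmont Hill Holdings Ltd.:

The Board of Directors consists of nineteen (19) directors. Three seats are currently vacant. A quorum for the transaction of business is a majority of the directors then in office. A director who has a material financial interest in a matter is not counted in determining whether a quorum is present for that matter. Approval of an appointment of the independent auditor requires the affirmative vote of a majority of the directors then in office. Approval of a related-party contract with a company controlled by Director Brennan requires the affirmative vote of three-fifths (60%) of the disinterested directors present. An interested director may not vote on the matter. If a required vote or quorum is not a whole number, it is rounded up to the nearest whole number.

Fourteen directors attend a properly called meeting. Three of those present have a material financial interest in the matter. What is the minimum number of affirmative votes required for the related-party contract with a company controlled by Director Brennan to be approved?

7

The related-party contract with a company controlled by Director Brennan requires three-fifths of the disinterested directors present (14 − 3 = 11).
3/5 of 11 = 6.60, rounded up to 7.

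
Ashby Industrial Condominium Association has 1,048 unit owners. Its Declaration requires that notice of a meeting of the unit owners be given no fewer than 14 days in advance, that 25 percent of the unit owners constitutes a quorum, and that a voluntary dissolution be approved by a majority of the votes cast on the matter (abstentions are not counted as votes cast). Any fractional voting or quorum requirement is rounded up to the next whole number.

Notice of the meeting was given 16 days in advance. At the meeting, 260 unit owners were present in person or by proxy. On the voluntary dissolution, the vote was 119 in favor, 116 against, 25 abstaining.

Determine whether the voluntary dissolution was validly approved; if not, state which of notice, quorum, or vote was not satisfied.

Invalid — quorum requirement not satisfied.

Notice: 16 days given; 14 required. Satisfied.
Quorum: 25% of 1,048 = 262; 260 present. Not satisfied.
Vote: requires a majority of the votes cast (260 − 25 abstaining = 235); a majority of 235 is 118, so 118 needed; 119 in favor. Satisfied.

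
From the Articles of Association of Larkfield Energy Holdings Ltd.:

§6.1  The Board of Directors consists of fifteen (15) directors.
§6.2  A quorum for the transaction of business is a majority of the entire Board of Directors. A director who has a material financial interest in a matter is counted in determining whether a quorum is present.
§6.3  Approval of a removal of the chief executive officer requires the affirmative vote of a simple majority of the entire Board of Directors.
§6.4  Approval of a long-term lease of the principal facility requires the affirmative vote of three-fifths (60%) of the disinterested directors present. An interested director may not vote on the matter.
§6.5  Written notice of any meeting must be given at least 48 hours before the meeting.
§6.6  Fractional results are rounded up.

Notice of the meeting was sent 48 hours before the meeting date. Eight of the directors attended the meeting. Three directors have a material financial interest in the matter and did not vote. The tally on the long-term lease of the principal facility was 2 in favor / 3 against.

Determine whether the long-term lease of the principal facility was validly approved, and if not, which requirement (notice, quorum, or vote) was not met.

Notice: 48 hours given; 48 required (48 ≥ 48). Satisfied.
Quorum: 8 present (interested directors count toward quorum); quorum is 8. Satisfied.
Vote: the long-term lease of the principal facility requires three-fifths of the disinterested directors present (8 − 3 = 5). 3/5 of 5 = 3, so 3 affirmative votes are needed; 2 voted in favor. Not satisfied.

Invalid — vote requirement not satisfied.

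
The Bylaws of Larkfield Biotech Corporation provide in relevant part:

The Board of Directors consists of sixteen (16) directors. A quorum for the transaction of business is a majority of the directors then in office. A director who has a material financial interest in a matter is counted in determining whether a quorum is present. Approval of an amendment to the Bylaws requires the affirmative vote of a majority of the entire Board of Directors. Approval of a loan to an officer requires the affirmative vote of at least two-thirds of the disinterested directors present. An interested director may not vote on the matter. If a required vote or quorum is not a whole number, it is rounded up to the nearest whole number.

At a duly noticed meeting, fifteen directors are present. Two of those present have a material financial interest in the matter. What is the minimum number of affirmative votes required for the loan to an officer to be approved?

The loan to an officer requires two-thirds of the disinterested directors present (15 − 2 = 13).
2/3 of 13 = 8.67, rounded up to 9.

9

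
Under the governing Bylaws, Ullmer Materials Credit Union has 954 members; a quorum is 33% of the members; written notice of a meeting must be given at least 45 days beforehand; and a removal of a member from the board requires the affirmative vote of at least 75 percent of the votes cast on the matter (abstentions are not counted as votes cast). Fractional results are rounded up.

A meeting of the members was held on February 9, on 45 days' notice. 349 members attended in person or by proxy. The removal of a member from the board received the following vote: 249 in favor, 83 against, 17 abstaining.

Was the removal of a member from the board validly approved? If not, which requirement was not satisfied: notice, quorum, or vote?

Notice: 45 days given; 45 required. Satisfied.
Quorum: 33% of 954 = 314.82, rounded up to 315; 349 present. Satisfied.
Vote: requires three-fourths of the votes cast (349 − 17 abstaining = 332); 3/4 of 332 = 249, so 249 needed; 249 in favor. Satisfied.

Valid — all requirements satisfied.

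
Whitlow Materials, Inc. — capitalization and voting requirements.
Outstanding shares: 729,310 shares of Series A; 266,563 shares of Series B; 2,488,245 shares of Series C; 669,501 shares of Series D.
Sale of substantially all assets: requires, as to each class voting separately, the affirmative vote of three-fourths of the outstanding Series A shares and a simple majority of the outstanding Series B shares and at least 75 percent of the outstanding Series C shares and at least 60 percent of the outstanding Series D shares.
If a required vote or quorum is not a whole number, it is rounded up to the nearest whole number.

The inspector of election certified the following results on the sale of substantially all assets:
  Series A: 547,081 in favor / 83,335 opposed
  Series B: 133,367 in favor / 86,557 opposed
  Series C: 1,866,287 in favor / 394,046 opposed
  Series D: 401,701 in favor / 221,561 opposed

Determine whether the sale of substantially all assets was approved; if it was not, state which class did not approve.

Approved — every class gave the required vote.

Series A: 3/4 of 729310 = 546982.50, rounded up to 546983; 546,983 required, 547,081 in favor — approved.
Series B: a majority of 266563 is 133282; 133,282 required, 133,367 in favor — approved.
Series C: 3/4 of 2488245 = 1866183.75, rounded up to 1866184; 1,866,184 required, 1,866,287 in favor — approved.
Series D: 3/5 of 669501 = 401700.60, rounded up to 401701; 401,701 required, 401,701 in favor — approved.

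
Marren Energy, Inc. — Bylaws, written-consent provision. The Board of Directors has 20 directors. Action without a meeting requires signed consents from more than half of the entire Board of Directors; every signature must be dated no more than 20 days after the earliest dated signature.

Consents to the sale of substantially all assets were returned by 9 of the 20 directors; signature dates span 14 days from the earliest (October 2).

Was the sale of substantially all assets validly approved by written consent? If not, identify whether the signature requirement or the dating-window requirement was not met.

Signatures required: more than half of 20 — a majority of 20 is 11, so 11 needed; 9 signed. Insufficient.
Dating window: the latest signature is 14 days after the earliest; the limit is 20 days. Within the window.

Not effective — insufficient signatures.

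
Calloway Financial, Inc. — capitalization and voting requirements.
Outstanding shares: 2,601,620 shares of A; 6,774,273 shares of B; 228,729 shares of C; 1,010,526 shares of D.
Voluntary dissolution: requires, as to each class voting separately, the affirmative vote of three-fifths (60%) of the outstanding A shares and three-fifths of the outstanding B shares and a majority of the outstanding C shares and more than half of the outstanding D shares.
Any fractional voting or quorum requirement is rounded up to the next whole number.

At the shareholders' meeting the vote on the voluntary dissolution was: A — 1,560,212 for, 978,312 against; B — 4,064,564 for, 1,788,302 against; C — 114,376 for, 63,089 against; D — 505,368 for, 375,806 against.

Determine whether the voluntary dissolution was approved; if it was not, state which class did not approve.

Not approved — the A shares did not give the required vote.

A: 3/5 of 2601620 = 1560972; 1,560,972 required, 1,560,212 in favor — not approved.
B: 3/5 of 6774273 = 4064563.80, rounded up to 4064564; 4,064,564 required, 4,064,564 in favor — approved.
C: a majority of 228729 is 114365; 114,365 required, 114,376 in favor — approved.
D: a majority of 1010526 is 505264; 505,264 required, 505,368 in favor — approved.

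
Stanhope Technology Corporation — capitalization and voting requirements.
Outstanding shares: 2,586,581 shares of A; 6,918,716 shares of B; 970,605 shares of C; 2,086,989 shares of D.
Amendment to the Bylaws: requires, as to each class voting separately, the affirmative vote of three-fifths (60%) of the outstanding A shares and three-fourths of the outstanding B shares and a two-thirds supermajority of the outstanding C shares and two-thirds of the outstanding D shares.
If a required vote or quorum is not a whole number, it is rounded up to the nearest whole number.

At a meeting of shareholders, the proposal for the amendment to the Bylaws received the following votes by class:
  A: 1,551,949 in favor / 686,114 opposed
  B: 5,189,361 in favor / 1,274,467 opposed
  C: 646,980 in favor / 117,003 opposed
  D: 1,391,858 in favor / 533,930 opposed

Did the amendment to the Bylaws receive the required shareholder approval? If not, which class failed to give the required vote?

Not approved — the C shares did not give the required vote.

A: 3/5 of 2586581 = 1551948.60, rounded up to 1551949; 1,551,949 required, 1,551,949 in favor — approved.
B: 3/4 of 6918716 = 5189037; 5,189,037 required, 5,189,361 in favor — approved.
C: 2/3 of 970605 = 647070; 647,070 required, 646,980 in favor — not approved.
D: 2/3 of 2086989 = 1391326; 1,391,326 required, 1,391,858 in favor — approved.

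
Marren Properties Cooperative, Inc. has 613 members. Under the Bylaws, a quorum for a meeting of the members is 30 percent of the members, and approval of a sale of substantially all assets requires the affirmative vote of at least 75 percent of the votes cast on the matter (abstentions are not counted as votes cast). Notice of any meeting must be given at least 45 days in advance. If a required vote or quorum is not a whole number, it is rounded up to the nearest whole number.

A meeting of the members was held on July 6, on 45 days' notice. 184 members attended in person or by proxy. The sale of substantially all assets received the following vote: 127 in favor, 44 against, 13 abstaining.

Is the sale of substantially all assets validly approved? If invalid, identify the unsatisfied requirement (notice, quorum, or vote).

Notice: 45 days given; 45 required. Satisfied.
Quorum: 30% of 613 = 183.90, rounded up to 184; 184 present. Satisfied.
Vote: requires three-fourths of the votes cast (184 − 13 abstaining = 171); 3/4 of 171 = 128.25, rounded up to 129, so 129 needed; 127 in favor. Not satisfied.

Invalid — vote requirement not satisfied.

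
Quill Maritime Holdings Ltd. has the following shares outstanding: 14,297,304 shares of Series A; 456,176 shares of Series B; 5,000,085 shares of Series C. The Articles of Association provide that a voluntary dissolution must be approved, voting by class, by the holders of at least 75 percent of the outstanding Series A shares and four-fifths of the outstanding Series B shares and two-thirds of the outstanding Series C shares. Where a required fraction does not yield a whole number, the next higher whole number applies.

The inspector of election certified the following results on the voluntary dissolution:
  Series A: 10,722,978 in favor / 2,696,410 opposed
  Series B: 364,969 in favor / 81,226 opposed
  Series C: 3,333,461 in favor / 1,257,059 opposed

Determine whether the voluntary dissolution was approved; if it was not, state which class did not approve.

Approved — every class gave the required vote.

Series A: 3/4 of 14297304 = 10722978; 10,722,978 required, 10,722,978 in favor — approved.
Series B: 4/5 of 456176 = 364940.80, rounded up to 364941; 364,941 required, 364,969 in favor — approved.
Series C: 2/3 of 5000085 = 3333390; 3,333,390 required, 3,333,461 in favor — approved.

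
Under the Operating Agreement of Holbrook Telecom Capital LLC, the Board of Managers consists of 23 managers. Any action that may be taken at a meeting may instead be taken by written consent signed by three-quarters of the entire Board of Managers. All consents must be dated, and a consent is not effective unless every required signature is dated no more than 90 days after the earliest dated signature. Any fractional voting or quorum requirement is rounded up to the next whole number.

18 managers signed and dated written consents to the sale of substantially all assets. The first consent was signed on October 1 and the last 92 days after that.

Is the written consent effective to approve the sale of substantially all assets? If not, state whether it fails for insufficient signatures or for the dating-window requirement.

Not effective — dating-window requirement not satisfied.

Signatures required: three-quarters of 23 — 3/4 of 23 = 17.25, rounded up to 18, so 18 needed; 18 signed. Sufficient.
Dating window: the latest signature is 92 days after the earliest; the limit is 90 days. Outside the window.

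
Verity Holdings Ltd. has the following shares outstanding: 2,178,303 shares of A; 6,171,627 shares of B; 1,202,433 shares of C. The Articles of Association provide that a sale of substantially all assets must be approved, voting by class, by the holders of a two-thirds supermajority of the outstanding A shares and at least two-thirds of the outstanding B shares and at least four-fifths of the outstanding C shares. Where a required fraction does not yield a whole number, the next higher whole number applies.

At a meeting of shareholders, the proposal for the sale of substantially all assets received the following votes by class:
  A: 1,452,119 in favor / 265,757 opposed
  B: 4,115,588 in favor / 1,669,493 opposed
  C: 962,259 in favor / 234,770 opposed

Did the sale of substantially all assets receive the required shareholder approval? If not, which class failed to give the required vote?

A: 2/3 of 2178303 = 1452202; 1,452,202 required, 1,452,119 in favor — not approved.
B: 2/3 of 6171627 = 4114418; 4,114,418 required, 4,115,588 in favor — approved.
C: 4/5 of 1202433 = 961946.40, rounded up to 961947; 961,947 required, 962,259 in favor — approved.

Not approved — the A shares did not give the required vote.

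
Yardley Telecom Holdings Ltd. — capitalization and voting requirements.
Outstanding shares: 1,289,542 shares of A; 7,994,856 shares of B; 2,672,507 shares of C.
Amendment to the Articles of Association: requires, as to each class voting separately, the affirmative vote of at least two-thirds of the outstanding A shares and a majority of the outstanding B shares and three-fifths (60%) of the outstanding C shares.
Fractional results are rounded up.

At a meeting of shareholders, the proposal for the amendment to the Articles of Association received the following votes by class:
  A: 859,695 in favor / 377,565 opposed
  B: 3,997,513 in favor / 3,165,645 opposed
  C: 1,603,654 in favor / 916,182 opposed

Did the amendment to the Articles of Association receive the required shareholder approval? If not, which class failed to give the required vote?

A: 2/3 of 1289542 = 859694.67, rounded up to 859695; 859,695 required, 859,695 in favor — approved.
B: a majority of 7994856 is 3997429; 3,997,429 required, 3,997,513 in favor — approved.
C: 3/5 of 2672507 = 1603504.20, rounded up to 1603505; 1,603,505 required, 1,603,654 in favor — approved.

Approved — every class gave the required vote.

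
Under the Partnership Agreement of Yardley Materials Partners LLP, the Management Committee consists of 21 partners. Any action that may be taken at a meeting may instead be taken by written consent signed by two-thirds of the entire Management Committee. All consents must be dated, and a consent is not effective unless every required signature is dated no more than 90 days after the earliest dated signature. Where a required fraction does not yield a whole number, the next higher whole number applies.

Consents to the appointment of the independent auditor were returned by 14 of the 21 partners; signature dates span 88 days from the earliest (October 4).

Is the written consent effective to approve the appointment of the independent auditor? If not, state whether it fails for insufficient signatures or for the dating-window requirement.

Effective — both the signature and dating-window requirements are satisfied.

Signatures required: two-thirds of 21 — 2/3 of 21 = 14, so 14 needed; 14 signed. Sufficient.
Dating window: the latest signature is 88 days after the earliest; the limit is 90 days. Within the window.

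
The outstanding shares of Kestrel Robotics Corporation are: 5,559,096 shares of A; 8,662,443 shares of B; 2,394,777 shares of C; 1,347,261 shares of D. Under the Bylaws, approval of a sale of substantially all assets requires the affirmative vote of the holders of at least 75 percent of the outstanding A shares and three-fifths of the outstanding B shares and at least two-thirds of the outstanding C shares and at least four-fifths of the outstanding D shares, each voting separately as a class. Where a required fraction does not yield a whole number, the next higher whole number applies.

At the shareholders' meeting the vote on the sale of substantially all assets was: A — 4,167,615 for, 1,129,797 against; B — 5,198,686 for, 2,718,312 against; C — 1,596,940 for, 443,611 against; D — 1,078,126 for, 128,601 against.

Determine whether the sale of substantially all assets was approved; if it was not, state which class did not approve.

Not approved — the A shares did not give the required vote.

A: 3/4 of 5559096 = 4169322; 4,169,322 required, 4,167,615 in favor — not approved.
B: 3/5 of 8662443 = 5197465.80, rounded up to 5197466; 5,197,466 required, 5,198,686 in favor — approved.
C: 2/3 of 2394777 = 1596518; 1,596,518 required, 1,596,940 in favor — approved.
D: 4/5 of 1347261 = 1077808.80, rounded up to 1077809; 1,077,809 required, 1,078,126 in favor — approved.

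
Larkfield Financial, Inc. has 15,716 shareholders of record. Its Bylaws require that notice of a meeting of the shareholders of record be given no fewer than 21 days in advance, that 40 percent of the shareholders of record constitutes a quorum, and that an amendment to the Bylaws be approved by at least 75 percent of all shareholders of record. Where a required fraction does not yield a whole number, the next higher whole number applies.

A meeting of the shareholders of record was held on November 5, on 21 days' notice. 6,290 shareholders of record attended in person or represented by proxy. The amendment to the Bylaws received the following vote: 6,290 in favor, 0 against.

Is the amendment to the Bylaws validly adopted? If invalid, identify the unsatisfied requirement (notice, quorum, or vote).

Invalid — vote requirement not satisfied.

Notice: 21 days given; 21 required. Satisfied.
Quorum: 40% of 15,716 = 6,286.40, rounded up to 6,287; 6,290 present. Satisfied.
Vote: requires three-fourths of all shareholders of record (15,716); 3/4 of 15716 = 11787, so 11,787 needed; 6,290 in favor. Not satisfied.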